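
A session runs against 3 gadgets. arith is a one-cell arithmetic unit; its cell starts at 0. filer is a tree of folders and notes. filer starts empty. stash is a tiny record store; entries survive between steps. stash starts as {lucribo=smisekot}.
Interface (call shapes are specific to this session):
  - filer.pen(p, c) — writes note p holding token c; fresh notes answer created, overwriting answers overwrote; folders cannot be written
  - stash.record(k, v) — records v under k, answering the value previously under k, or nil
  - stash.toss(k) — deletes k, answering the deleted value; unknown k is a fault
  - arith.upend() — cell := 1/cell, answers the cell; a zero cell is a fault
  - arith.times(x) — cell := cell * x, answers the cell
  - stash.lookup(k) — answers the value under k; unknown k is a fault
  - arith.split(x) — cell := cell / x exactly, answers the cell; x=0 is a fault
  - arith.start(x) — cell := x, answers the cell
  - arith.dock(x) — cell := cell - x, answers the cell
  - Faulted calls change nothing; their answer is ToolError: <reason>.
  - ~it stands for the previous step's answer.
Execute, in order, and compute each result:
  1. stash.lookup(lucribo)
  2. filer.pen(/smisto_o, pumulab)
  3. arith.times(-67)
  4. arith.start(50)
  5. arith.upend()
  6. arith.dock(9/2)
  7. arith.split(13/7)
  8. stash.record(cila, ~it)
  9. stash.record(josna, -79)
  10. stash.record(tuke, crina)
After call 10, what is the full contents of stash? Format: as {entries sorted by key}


Step: stash.lookup[k→lucribo]
Result: smisekot
Step: filer.pen[p→/smisto_o; c→pumulab]
Result: created
Step: arith.times[x→-67]
Result: 0
Step: arith.start[x→50]
Result: 50
Step: arith.upend[]
Result: 1/50
Step: arith.dock[x→9/2]
Result: -112/25
Step: arith.split[x→13/7]
Result: -784/325
Step: stash.record[k→cila; v→~it]
Result: nil
Step: stash.record[k→josna; v→-79]
Result: nil
Step: stash.record[k→tuke; v→crina]
Result: nil

Answer: {cila=-784/325, josna=-79, lucribo=smisekot, tuke=crina}


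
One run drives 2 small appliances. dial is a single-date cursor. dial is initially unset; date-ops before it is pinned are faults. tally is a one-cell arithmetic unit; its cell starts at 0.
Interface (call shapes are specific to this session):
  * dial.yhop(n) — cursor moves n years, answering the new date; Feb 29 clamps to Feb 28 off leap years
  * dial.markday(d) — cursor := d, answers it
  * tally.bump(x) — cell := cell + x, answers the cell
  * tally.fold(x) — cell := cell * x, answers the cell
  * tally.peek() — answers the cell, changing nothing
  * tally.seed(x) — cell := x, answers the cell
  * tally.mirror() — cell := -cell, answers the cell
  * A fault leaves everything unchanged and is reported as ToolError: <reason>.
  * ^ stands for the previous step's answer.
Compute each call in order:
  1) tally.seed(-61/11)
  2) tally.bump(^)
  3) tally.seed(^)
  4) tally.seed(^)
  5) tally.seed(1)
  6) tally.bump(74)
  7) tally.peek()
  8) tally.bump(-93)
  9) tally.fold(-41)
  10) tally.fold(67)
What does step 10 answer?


Answer: 49446

Derivation:
% tally.seed(x→-61/11) == -61/11
% tally.bump(x→^) == -122/11
% tally.seed(x→^) == -122/11
% tally.seed(x→^) == -122/11
% tally.seed(x→1) == 1
% tally.bump(x→74) == 75
% tally.peek() == 75
% tally.bump(x→-93) == -18
% tally.fold(x→-41) == 738
% tally.fold(x→67) == 49446


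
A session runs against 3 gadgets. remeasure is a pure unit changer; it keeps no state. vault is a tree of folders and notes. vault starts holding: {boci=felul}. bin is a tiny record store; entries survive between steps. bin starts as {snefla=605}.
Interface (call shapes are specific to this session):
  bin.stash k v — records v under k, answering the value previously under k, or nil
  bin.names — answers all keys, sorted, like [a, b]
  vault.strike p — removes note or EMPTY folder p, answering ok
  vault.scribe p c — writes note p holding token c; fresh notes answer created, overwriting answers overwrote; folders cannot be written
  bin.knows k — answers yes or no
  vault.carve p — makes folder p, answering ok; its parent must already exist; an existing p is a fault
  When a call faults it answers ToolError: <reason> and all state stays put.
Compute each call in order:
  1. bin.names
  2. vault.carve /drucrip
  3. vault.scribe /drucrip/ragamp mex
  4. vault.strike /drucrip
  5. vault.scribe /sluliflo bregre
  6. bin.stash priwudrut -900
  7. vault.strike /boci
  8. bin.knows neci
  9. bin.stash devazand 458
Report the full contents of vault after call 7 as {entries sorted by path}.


Answer: {drucrip/, drucrip/ragamp=mex, sluliflo=bregre}

Derivation:
Do: bin.names[]
See: [snefla]
Do: vault.carve[p=/drucrip]
See: ok
Do: vault.scribe[p=/drucrip/ragamp; c=mex]
See: created
Do: vault.strike[p=/drucrip]
See: ToolError: not empty
Do: vault.scribe[p=/sluliflo; c=bregre]
See: created
Do: bin.stash[k=priwudrut; v=-900]
See: nil
Do: vault.strike[p=/boci]
See: ok
Do: bin.knows[k=neci]
See: no
Do: bin.stash[k=devazand; v=458]
See: nil


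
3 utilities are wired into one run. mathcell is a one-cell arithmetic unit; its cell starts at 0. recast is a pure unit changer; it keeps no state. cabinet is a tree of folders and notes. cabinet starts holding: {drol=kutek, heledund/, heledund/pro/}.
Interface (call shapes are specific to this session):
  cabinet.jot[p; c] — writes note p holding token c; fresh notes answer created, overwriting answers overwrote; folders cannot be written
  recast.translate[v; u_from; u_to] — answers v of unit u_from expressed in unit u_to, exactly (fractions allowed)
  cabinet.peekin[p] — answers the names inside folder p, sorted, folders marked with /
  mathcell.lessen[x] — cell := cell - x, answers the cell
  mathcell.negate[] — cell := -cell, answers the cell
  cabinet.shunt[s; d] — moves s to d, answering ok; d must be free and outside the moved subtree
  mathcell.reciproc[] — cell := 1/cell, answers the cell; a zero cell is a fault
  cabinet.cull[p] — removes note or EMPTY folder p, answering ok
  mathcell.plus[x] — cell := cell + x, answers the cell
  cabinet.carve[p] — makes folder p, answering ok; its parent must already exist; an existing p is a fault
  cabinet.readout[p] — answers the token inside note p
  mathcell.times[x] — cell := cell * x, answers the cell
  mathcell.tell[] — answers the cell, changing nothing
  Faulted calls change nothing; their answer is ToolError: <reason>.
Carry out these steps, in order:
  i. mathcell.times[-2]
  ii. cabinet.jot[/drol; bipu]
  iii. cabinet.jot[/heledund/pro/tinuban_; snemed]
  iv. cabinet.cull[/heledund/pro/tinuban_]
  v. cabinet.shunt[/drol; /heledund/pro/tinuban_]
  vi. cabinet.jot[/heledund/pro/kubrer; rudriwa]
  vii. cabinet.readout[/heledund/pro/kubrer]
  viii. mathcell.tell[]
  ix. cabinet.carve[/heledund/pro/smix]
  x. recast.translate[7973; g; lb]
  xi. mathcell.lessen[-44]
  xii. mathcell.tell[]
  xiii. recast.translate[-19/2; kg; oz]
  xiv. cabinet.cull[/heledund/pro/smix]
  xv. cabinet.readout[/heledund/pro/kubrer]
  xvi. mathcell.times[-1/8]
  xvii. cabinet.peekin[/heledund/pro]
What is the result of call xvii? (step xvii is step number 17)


Answer: [kubrer, tinuban_]

Derivation:
>> mathcell.times(x='-2')
<< 0
>> cabinet.jot(p='/drol', c='bipu')
<< overwrote
>> cabinet.jot(p='/heledund/pro/tinuban_', c='snemed')
<< created
>> cabinet.cull(p='/heledund/pro/tinuban_')
<< ok
>> cabinet.shunt(s='/drol', d='/heledund/pro/tinuban_')
<< ok
>> cabinet.jot(p='/heledund/pro/kubrer', c='rudriwa')
<< created
>> cabinet.readout(p='/heledund/pro/kubrer')
<< rudriwa
>> mathcell.tell()
<< 0
>> cabinet.carve(p='/heledund/pro/smix')
<< ok
>> recast.translate(v='7973', u_from='g', u_to='lb')
<< 113900000/6479891
>> mathcell.lessen(x='-44')
<< 44
>> mathcell.tell()
<< 44
>> recast.translate(v='-19/2', u_from='kg', u_to='oz')
<< -15200000000/45359237
>> cabinet.cull(p='/heledund/pro/smix')
<< ok
>> cabinet.readout(p='/heledund/pro/kubrer')
<< rudriwa
>> mathcell.times(x='-1/8')
<< -11/2
>> cabinet.peekin(p='/heledund/pro')
<< [kubrer, tinuban_]


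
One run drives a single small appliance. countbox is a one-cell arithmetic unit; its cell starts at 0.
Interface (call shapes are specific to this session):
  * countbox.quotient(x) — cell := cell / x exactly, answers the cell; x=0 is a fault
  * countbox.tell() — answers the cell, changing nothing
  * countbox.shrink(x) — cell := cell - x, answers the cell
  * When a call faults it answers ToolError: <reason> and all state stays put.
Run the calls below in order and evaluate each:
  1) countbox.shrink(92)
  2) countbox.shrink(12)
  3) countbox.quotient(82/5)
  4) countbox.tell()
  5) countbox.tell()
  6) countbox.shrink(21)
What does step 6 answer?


// countbox.shrink(x: 92) == -92
// countbox.shrink(x: 12) == -104
// countbox.quotient(x: 82/5) == -260/41
// countbox.tell() == -260/41
// countbox.tell() == -260/41
// countbox.shrink(x: 21) == -1121/41

Answer: -1121/41


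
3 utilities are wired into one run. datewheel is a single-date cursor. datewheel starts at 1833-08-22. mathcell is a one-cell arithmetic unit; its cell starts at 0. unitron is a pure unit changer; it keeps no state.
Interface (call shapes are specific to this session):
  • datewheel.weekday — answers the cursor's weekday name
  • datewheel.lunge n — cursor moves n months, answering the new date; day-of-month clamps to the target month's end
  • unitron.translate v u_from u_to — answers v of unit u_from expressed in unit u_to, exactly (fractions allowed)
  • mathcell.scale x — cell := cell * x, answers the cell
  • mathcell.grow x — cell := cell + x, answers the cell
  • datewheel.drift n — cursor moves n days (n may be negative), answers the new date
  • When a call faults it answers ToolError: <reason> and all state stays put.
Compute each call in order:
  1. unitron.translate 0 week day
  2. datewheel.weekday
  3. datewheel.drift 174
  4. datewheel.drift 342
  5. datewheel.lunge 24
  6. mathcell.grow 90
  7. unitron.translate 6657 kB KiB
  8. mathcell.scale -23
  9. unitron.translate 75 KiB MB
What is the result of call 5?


Answer: 1837-01-20

Derivation:
# 1. translate(v→0, u_from→week, u_to→day) -> 0
# 2. weekday() -> Thursday
# 3. drift(n→174) -> 1834-02-12
# 4. drift(n→342) -> 1835-01-20
# 5. lunge(n→24) -> 1837-01-20
# 6. grow(x→90) -> 90
# 7. translate(v→6657, u_from→kB, u_to→KiB) -> 832125/128
# 8. scale(x→-23) -> -2070
# 9. translate(v→75, u_from→KiB, u_to→MB) -> 48/625


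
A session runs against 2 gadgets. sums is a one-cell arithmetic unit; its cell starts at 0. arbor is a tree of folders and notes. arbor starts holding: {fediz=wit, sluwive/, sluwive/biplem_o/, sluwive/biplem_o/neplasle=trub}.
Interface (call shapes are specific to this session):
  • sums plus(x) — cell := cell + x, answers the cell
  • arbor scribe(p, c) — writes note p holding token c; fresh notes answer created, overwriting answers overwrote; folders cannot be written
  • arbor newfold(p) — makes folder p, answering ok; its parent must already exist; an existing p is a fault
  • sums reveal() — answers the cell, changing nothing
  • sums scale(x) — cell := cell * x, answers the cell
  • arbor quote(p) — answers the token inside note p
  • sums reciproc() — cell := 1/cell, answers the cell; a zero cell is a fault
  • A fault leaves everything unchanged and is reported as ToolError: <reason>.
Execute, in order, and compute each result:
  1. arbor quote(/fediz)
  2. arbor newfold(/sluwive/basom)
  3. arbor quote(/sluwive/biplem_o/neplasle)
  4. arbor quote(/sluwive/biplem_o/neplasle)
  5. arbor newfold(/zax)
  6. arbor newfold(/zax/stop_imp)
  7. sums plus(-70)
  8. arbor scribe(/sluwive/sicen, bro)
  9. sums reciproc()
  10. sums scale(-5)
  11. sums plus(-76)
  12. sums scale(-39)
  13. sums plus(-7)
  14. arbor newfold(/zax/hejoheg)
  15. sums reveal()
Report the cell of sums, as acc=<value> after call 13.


Answer: acc=41359/14

Derivation:
;; arbor quote(p='/fediz') == wit
;; arbor newfold(p='/sluwive/basom') == ok
;; arbor quote(p='/sluwive/biplem_o/neplasle') == trub
;; arbor quote(p='/sluwive/biplem_o/neplasle') == trub
;; arbor newfold(p='/zax') == ok
;; arbor newfold(p='/zax/stop_imp') == ok
;; sums plus(x='-70') == -70
;; arbor scribe(p='/sluwive/sicen', c='bro') == created
;; sums reciproc() == -1/70
;; sums scale(x='-5') == 1/14
;; sums plus(x='-76') == -1063/14
;; sums scale(x='-39') == 41457/14
;; sums plus(x='-7') == 41359/14
;; arbor newfold(p='/zax/hejoheg') == ok
;; sums reveal() == 41359/14


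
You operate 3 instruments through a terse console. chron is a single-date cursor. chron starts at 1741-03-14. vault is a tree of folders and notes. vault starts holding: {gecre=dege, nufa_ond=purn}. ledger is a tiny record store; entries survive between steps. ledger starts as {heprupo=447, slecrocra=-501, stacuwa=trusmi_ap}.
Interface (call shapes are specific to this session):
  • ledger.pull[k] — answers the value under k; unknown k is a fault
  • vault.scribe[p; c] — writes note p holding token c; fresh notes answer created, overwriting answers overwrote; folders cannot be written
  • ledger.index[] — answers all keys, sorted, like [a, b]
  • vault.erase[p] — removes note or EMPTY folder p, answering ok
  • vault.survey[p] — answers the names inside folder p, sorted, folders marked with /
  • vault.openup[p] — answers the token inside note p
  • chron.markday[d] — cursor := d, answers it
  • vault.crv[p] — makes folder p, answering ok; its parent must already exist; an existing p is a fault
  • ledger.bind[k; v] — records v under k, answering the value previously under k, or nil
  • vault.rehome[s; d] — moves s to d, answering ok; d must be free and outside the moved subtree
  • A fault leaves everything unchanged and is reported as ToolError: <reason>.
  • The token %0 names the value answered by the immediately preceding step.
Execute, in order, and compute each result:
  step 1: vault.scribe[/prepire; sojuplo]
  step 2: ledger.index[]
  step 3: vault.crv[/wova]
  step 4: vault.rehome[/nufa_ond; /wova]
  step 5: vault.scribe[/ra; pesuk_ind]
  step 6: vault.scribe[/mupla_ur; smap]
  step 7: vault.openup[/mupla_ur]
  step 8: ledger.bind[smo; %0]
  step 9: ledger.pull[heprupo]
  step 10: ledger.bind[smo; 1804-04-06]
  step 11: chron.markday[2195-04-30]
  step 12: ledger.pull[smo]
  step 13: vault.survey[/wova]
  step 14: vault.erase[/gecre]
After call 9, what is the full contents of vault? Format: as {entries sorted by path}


// vault.scribe(p=/prepire, c=sojuplo) : created
// ledger.index() : [heprupo, slecrocra, stacuwa]
// vault.crv(p=/wova) : ok
// vault.rehome(s=/nufa_ond, d=/wova) : ToolError: exists
// vault.scribe(p=/ra, c=pesuk_ind) : created
// vault.scribe(p=/mupla_ur, c=smap) : created
// vault.openup(p=/mupla_ur) : smap
// ledger.bind(k=smo, v=%0) : nil
// ledger.pull(k=heprupo) : 447
// ledger.bind(k=smo, v=1804-04-06) : smap
// chron.markday(d=2195-04-30) : 2195-04-30
// ledger.pull(k=smo) : 1804-04-06
// vault.survey(p=/wova) : []
// vault.erase(p=/gecre) : ok

Answer: {gecre=dege, mupla_ur=smap, nufa_ond=purn, prepire=sojuplo, ra=pesuk_ind, wova/}


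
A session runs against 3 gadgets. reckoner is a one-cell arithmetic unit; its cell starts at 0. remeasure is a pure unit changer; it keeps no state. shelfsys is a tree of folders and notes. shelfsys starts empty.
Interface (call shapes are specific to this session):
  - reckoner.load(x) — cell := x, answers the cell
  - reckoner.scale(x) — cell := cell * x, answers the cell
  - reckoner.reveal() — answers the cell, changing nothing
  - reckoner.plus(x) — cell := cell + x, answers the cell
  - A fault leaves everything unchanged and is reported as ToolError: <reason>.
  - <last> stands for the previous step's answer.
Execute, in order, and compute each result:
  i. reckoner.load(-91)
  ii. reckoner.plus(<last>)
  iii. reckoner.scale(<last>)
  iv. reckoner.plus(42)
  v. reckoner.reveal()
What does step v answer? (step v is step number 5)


Now I run reckoner.load using x→-91, → -91.
Invoking reckoner.plus using x→<last>: -182.
Calling reckoner.scale using x→<last>, and see 33124.
Using reckoner.plus using x→42, yielding 33166.
I call reckoner.reveal, → 33166.

Answer: 33166


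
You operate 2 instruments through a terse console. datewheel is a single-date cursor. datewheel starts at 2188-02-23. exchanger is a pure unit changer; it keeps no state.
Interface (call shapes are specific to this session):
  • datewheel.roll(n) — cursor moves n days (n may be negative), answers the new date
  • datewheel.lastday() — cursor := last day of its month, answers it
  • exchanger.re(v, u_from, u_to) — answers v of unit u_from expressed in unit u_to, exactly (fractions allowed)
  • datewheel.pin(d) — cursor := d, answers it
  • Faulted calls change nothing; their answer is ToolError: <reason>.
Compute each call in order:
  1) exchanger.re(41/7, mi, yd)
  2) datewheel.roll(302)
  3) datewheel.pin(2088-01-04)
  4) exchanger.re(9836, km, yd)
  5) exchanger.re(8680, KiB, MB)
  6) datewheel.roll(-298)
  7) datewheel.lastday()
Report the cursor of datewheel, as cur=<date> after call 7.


Answer: cur=2087-03-31

Derivation:
I invoke exchanger.re using 41/7, mi, yd, giving 72160/7.
I call datewheel.roll using 302, and observe 2188-12-21.
I run datewheel.pin using 2088-01-04, and get 2088-01-04.
Using exchanger.re using 9836, km, yd, and see 12295000000/1143.
Invoking exchanger.re using 8680, KiB, MB, and observe 27776/3125.
I use datewheel.roll using -298, and observe 2087-03-12.
Then datewheel.lastday(), giving 2087-03-31.


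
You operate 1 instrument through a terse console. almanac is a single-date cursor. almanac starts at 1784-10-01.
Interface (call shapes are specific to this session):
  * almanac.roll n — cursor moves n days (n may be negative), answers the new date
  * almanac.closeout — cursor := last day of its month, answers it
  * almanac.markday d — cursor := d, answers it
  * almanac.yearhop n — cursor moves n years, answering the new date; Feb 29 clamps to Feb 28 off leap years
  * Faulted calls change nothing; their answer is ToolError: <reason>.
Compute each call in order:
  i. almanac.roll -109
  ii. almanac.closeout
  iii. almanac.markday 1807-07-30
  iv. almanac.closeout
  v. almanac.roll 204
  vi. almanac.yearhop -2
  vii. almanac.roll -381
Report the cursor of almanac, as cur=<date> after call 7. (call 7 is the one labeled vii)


Answer: cur=1805-02-04

Derivation:
! 1. roll(n=-109) : 1784-06-14
! 2. closeout() : 1784-06-30
! 3. markday(d=1807-07-30) : 1807-07-30
! 4. closeout() : 1807-07-31
! 5. roll(n=204) : 1808-02-20
! 6. yearhop(n=-2) : 1806-02-20
! 7. roll(n=-381) : 1805-02-04


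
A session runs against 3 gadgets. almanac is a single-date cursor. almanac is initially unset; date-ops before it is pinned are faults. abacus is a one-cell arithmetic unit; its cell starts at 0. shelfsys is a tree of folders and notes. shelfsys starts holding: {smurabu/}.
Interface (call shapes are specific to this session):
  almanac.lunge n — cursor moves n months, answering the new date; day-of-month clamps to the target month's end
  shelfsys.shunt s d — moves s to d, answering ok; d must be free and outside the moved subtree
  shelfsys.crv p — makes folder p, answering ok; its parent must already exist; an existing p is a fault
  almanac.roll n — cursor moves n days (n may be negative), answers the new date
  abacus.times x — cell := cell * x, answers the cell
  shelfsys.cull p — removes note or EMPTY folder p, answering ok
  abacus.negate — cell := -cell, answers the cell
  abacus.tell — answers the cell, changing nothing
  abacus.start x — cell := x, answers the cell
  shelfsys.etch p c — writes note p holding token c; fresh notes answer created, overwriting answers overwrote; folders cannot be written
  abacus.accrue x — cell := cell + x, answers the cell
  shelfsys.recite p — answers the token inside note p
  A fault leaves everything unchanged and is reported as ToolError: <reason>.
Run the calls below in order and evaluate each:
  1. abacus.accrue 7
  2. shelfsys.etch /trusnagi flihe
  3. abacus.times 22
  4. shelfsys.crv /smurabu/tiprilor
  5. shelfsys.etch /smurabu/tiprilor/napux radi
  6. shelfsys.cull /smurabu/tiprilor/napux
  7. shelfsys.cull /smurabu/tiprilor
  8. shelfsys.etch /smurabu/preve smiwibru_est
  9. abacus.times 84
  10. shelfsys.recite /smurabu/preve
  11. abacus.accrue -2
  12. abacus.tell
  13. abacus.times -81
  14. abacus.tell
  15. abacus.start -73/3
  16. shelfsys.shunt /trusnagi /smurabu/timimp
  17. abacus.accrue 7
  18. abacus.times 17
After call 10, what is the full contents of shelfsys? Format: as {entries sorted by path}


Answer: {smurabu/, smurabu/preve=smiwibru_est, trusnagi=flihe}

Derivation:
>> abacus.accrue(x: 7)
<< 7
>> shelfsys.etch(p: /trusnagi, c: flihe)
<< created
>> abacus.times(x: 22)
<< 154
>> shelfsys.crv(p: /smurabu/tiprilor)
<< ok
>> shelfsys.etch(p: /smurabu/tiprilor/napux, c: radi)
<< created
>> shelfsys.cull(p: /smurabu/tiprilor/napux)
<< ok
>> shelfsys.cull(p: /smurabu/tiprilor)
<< ok
>> shelfsys.etch(p: /smurabu/preve, c: smiwibru_est)
<< created
>> abacus.times(x: 84)
<< 12936
>> shelfsys.recite(p: /smurabu/preve)
<< smiwibru_est
>> abacus.accrue(x: -2)
<< 12934
>> abacus.tell()
<< 12934
>> abacus.times(x: -81)
<< -1047654
>> abacus.tell()
<< -1047654
>> abacus.start(x: -73/3)
<< -73/3
>> shelfsys.shunt(s: /trusnagi, d: /smurabu/timimp)
<< ok
>> abacus.accrue(x: 7)
<< -52/3
>> abacus.times(x: 17)
<< -884/3


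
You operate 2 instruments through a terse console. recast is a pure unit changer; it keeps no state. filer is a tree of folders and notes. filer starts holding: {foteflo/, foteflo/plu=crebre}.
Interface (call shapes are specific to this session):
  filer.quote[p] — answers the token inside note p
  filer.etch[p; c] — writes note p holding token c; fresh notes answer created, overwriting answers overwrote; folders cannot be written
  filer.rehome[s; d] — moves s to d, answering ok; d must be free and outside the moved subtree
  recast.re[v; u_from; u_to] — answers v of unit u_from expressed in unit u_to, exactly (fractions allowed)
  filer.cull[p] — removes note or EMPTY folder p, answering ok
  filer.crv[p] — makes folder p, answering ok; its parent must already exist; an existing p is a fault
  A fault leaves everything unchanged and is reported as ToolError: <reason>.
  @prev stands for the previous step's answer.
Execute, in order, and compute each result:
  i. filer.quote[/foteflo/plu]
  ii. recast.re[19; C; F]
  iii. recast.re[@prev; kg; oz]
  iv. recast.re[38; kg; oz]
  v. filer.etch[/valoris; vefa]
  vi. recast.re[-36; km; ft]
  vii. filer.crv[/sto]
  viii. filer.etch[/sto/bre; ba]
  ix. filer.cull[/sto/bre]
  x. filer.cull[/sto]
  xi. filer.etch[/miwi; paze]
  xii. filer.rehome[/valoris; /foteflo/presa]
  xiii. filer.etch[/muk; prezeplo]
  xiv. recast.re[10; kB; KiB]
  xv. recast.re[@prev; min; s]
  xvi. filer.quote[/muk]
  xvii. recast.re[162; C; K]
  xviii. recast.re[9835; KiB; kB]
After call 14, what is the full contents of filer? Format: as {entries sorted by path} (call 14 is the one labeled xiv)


Answer: {foteflo/, foteflo/plu=crebre, foteflo/presa=vefa, miwi=paze, muk=prezeplo}

Derivation:
I try quote using p→/foteflo/plu, and observe crebre.
I call re using v→19, u_from→C, u_to→F, which returns 331/5.
Invoking re using v→@prev, u_from→kg, u_to→oz, and get 105920000000/45359237.
I invoke re using v→38, u_from→kg, u_to→oz, yielding 60800000000/45359237.
Using etch using p→/valoris, c→vefa, yielding created.
Invoking re using v→-36, u_from→km, u_to→ft, giving -15000000/127.
I call crv using p→/sto, and get ok.
I invoke etch using p→/sto/bre, c→ba, — result: created.
I try cull using p→/sto/bre, giving ok.
Now I run cull using p→/sto, and get ok.
Calling etch using p→/miwi, c→paze, — result: created.
Next I call rehome using s→/valoris, d→/foteflo/presa, and observe ok.
Calling etch using p→/muk, c→prezeplo, and get created.
I use re using v→10, u_from→kB, u_to→KiB, yielding 625/64.
I run re using v→@prev, u_from→min, u_to→s, and get 9375/16.
I try quote using p→/muk, yielding prezeplo.
Now I run re using v→162, u_from→C, u_to→K, which returns 8703/20.
Calling re using v→9835, u_from→KiB, u_to→kB, and observe 251776/25.


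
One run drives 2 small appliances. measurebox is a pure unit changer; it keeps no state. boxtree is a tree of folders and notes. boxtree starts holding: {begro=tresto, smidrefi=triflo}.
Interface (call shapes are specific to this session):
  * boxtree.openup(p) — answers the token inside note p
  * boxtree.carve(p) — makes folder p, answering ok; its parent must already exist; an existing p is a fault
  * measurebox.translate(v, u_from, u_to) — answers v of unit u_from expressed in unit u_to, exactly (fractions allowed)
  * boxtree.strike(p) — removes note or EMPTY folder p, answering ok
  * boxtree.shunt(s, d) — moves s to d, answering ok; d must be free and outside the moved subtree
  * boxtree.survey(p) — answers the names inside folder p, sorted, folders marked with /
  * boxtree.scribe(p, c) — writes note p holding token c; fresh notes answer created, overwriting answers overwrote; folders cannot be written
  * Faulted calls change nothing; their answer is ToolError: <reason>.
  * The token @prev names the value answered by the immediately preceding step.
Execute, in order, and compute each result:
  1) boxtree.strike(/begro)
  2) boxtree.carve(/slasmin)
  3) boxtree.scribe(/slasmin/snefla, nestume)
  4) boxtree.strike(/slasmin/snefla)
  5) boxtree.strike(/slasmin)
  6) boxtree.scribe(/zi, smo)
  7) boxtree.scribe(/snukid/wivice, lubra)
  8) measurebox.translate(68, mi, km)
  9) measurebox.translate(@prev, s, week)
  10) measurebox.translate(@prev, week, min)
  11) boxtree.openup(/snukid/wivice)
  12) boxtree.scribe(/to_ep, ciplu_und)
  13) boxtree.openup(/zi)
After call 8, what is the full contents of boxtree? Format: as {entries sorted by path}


;; strike(p=/begro) ~> ok
;; carve(p=/slasmin) ~> ok
;; scribe(p=/slasmin/snefla, c=nestume) ~> created
;; strike(p=/slasmin/snefla) ~> ok
;; strike(p=/slasmin) ~> ok
;; scribe(p=/zi, c=smo) ~> created
;; scribe(p=/snukid/wivice, c=lubra) ~> ToolError: no parent
;; translate(v=68, u_from=mi, u_to=km) ~> 1709928/15625
;; translate(v=@prev, u_from=s, u_to=week) ~> 23749/131250000
;; translate(v=@prev, u_from=week, u_to=min) ~> 142494/78125
;; openup(p=/snukid/wivice) ~> ToolError: not found
;; scribe(p=/to_ep, c=ciplu_und) ~> created
;; openup(p=/zi) ~> smo

Answer: {smidrefi=triflo, zi=smo}


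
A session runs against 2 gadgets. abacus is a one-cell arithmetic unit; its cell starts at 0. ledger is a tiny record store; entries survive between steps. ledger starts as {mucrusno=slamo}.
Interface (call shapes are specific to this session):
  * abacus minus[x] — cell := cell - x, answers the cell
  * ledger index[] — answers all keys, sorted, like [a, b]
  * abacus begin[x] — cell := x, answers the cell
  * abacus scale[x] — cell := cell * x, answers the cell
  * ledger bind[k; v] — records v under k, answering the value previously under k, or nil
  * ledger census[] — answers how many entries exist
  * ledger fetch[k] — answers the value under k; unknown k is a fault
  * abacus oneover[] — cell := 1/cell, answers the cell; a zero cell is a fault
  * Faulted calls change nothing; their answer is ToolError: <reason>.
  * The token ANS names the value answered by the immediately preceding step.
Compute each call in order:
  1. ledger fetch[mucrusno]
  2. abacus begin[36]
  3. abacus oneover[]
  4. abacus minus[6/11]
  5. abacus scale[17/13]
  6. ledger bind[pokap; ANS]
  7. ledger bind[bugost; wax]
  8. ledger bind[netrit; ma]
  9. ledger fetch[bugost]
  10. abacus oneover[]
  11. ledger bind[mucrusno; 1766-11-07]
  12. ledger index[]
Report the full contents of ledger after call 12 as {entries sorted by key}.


Then ledger fetch using k: mucrusno, and get slamo.
Next I call abacus begin using x: 36, — result: 36.
I call abacus oneover, and see 1/36.
Invoking abacus minus using x: 6/11, and see -205/396.
Next I call abacus scale using x: 17/13, and see -3485/5148.
I try ledger bind using k: pokap, v: ANS, and see nil.
I invoke ledger bind using k: bugost, v: wax: nil.
I try ledger bind using k: netrit, v: ma, giving nil.
Calling ledger fetch using k: bugost: wax.
I invoke abacus oneover, which returns -5148/3485.
Now I run ledger bind using k: mucrusno, v: 1766-11-07, and observe slamo.
I try ledger index(), giving [bugost, mucrusno, netrit, pokap].

Answer: {bugost=wax, mucrusno=1766-11-07, netrit=ma, pokap=-3485/5148}


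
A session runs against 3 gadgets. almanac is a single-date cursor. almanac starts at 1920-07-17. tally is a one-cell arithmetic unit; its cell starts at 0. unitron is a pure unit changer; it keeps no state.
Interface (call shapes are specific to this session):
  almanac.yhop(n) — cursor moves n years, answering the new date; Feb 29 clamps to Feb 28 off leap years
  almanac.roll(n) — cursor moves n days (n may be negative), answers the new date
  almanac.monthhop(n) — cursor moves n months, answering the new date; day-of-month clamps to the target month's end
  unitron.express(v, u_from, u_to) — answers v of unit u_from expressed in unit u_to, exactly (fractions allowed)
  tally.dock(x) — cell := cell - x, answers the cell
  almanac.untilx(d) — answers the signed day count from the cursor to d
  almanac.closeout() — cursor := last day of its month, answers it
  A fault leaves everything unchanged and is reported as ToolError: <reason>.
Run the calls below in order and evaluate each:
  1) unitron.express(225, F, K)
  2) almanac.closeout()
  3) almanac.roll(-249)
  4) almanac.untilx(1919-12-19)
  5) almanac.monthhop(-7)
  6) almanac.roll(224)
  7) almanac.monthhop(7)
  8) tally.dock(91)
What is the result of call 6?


Answer: 1919-12-05

Derivation:
# express(v→225, u_from→F, u_to→K) ~> 68467/180
# closeout() ~> 1920-07-31
# roll(n→-249) ~> 1919-11-25
# untilx(d→1919-12-19) ~> 24
# monthhop(n→-7) ~> 1919-04-25
# roll(n→224) ~> 1919-12-05
# monthhop(n→7) ~> 1920-07-05
# dock(x→91) ~> -91


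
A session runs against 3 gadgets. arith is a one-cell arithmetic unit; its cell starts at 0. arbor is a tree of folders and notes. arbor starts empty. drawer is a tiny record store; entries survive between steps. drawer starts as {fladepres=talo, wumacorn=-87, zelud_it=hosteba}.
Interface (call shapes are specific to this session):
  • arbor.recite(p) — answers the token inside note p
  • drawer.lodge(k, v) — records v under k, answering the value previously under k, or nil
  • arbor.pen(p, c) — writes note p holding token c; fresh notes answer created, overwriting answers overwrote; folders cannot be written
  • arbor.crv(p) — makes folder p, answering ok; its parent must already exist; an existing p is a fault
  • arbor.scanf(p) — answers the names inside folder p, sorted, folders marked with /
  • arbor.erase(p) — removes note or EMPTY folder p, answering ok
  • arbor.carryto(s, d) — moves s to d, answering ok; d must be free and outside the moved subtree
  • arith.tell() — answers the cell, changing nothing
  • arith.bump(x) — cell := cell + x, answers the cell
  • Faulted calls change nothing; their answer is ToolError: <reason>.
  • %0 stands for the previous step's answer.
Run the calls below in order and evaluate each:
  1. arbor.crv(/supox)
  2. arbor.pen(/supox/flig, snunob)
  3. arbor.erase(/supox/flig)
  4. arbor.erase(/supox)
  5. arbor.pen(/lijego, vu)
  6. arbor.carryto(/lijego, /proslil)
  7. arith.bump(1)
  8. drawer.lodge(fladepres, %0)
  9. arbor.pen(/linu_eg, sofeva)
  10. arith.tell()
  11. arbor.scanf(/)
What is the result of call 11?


Act: arbor.crv[/supox]
Obs: ok
Act: arbor.pen[/supox/flig; snunob]
Obs: created
Act: arbor.erase[/supox/flig]
Obs: ok
Act: arbor.erase[/supox]
Obs: ok
Act: arbor.pen[/lijego; vu]
Obs: created
Act: arbor.carryto[/lijego; /proslil]
Obs: ok
Act: arith.bump[1]
Obs: 1
Act: drawer.lodge[fladepres; %0]
Obs: talo
Act: arbor.pen[/linu_eg; sofeva]
Obs: created
Act: arith.tell[]
Obs: 1
Act: arbor.scanf[/]
Obs: [linu_eg, proslil]

Answer: [linu_eg, proslil]


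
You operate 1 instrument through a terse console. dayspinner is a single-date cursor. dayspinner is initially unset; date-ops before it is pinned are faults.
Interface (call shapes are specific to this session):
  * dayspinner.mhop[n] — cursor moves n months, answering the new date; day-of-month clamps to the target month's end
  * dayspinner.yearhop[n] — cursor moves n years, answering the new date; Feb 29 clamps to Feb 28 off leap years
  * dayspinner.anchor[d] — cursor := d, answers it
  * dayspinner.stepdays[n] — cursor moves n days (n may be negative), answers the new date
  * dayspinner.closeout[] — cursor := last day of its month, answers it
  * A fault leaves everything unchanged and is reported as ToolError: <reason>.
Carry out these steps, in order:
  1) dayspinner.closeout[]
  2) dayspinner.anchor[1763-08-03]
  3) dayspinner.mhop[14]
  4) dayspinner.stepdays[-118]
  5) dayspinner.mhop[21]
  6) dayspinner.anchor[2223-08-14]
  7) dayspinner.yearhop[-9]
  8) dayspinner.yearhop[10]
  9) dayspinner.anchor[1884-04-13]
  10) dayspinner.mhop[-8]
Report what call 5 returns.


> dayspinner.closeout
:: ToolError: no date set
> dayspinner.anchor d=1763-08-03
:: 1763-08-03
> dayspinner.mhop n=14
:: 1764-10-03
> dayspinner.stepdays n=-118
:: 1764-06-07
> dayspinner.mhop n=21
:: 1766-03-07
> dayspinner.anchor d=2223-08-14
:: 2223-08-14
> dayspinner.yearhop n=-9
:: 2214-08-14
> dayspinner.yearhop n=10
:: 2224-08-14
> dayspinner.anchor d=1884-04-13
:: 1884-04-13
> dayspinner.mhop n=-8
:: 1883-08-13

Answer: 1766-03-07


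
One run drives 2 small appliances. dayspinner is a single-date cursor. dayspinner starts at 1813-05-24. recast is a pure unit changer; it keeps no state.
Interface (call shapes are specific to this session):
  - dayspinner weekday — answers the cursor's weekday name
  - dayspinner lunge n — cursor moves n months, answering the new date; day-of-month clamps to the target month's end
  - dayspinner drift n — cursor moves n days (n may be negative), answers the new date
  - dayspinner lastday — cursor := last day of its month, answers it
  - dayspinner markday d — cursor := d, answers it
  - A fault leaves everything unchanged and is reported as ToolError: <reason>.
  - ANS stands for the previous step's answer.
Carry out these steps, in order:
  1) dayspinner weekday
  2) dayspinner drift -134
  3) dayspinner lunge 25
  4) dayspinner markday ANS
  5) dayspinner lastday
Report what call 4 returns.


-> dayspinner weekday()
<- Monday
-> dayspinner drift(n='-134')
<- 1813-01-10
-> dayspinner lunge(n='25')
<- 1815-02-10
-> dayspinner markday(d='ANS')
<- 1815-02-10
-> dayspinner lastday()
<- 1815-02-28

Answer: 1815-02-10


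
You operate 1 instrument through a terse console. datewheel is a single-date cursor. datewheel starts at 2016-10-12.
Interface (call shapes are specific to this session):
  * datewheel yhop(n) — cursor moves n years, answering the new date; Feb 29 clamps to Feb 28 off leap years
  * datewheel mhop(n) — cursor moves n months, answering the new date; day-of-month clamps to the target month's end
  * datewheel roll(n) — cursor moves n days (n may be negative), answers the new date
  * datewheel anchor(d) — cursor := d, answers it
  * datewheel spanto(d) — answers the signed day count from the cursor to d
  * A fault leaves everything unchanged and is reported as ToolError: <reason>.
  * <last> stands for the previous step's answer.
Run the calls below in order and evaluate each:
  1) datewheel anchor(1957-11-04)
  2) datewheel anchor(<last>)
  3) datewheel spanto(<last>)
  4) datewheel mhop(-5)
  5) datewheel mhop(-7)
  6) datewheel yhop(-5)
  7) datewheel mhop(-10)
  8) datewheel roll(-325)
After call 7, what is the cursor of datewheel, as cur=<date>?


>> datewheel anchor(d→1957-11-04)
<< 1957-11-04
>> datewheel anchor(d→<last>)
<< 1957-11-04
>> datewheel spanto(d→<last>)
<< 0
>> datewheel mhop(n→-5)
<< 1957-06-04
>> datewheel mhop(n→-7)
<< 1956-11-04
>> datewheel yhop(n→-5)
<< 1951-11-04
>> datewheel mhop(n→-10)
<< 1951-01-04
>> datewheel roll(n→-325)
<< 1950-02-13

Answer: cur=1951-01-04


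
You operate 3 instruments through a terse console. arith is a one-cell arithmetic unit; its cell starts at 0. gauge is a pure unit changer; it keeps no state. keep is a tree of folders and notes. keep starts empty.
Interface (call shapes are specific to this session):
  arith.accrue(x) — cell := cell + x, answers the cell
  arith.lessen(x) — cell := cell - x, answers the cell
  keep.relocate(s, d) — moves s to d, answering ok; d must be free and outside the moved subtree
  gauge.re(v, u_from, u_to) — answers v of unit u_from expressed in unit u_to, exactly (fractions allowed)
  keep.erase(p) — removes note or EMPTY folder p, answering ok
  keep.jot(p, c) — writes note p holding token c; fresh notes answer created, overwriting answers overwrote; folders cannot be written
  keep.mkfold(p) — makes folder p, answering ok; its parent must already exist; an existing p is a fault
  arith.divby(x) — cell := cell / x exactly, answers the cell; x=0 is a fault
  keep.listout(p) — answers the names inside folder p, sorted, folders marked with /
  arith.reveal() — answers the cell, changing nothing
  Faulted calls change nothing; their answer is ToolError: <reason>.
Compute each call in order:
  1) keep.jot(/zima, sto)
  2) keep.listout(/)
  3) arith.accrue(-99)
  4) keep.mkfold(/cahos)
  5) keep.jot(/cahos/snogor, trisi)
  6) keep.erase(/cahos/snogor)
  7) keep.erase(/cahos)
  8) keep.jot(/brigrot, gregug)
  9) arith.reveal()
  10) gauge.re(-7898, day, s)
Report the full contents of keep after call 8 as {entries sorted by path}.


Answer: {brigrot=gregug, zima=sto}

Derivation:
I try keep.jot(p='/zima', c='sto'), which returns created.
Invoking keep.listout(p='/'), and observe [zima].
Next I call arith.accrue(x='-99'), — result: -99.
I call keep.mkfold(p='/cahos'), and get ok.
I try keep.jot(p='/cahos/snogor', c='trisi'), giving created.
Invoking keep.erase(p='/cahos/snogor'), — result: ok.
Invoking keep.erase(p='/cahos'), which returns ok.
I use keep.jot(p='/brigrot', c='gregug'), giving created.
Invoking arith.reveal, → -99.
Next I call gauge.re(v='-7898', u_from='day', u_to='s'): -682387200.


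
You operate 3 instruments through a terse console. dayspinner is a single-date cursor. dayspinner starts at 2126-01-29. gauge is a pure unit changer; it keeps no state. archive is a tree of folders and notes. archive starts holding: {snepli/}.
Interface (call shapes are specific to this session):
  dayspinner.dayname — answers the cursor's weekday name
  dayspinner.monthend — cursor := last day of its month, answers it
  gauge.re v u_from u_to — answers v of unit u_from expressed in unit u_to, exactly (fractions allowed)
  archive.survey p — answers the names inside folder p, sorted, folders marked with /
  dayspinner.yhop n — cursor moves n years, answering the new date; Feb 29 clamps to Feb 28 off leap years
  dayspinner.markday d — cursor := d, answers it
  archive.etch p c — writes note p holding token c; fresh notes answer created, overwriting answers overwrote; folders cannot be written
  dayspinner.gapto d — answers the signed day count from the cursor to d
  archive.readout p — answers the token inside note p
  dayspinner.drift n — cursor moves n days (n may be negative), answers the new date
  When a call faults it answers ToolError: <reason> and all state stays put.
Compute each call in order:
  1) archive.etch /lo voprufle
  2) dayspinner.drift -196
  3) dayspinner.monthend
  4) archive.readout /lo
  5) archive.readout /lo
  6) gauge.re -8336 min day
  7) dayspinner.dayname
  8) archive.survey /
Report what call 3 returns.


Answer: 2125-07-31

Derivation:
Step: etch[p='/lo'; c='voprufle']
Result: created
Step: drift[n='-196']
Result: 2125-07-17
Step: monthend[]
Result: 2125-07-31
Step: readout[p='/lo']
Result: voprufle
Step: readout[p='/lo']
Result: voprufle
Step: re[v='-8336'; u_from='min'; u_to='day']
Result: -521/90
Step: dayname[]
Result: Tuesday
Step: survey[p='/']
Result: [lo, snepli/]
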